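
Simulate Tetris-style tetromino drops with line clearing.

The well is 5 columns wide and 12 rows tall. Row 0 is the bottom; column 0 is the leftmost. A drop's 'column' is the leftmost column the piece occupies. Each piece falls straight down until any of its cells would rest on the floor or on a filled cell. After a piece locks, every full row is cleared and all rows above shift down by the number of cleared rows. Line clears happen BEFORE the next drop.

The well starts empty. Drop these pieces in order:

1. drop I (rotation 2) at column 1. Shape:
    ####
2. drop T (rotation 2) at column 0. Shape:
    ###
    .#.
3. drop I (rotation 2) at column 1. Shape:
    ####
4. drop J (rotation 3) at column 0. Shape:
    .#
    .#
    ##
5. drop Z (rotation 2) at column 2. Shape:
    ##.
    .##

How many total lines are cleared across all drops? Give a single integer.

Drop 1: I rot2 at col 1 lands with bottom-row=0; cleared 0 line(s) (total 0); column heights now [0 1 1 1 1], max=1
Drop 2: T rot2 at col 0 lands with bottom-row=1; cleared 0 line(s) (total 0); column heights now [3 3 3 1 1], max=3
Drop 3: I rot2 at col 1 lands with bottom-row=3; cleared 0 line(s) (total 0); column heights now [3 4 4 4 4], max=4
Drop 4: J rot3 at col 0 lands with bottom-row=4; cleared 0 line(s) (total 0); column heights now [5 7 4 4 4], max=7
Drop 5: Z rot2 at col 2 lands with bottom-row=4; cleared 0 line(s) (total 0); column heights now [5 7 6 6 5], max=7

Answer: 0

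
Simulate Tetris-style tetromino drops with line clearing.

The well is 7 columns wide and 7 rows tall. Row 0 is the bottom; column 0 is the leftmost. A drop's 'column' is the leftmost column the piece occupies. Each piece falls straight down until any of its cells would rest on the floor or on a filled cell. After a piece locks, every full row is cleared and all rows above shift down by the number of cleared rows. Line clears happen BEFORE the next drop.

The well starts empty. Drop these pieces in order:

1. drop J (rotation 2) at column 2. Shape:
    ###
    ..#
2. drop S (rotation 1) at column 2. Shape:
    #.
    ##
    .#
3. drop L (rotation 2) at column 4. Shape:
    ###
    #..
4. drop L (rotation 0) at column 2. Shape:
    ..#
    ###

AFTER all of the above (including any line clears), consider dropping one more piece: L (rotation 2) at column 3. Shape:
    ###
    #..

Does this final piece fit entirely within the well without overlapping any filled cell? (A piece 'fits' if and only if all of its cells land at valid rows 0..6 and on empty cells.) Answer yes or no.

Answer: no

Derivation:
Drop 1: J rot2 at col 2 lands with bottom-row=0; cleared 0 line(s) (total 0); column heights now [0 0 2 2 2 0 0], max=2
Drop 2: S rot1 at col 2 lands with bottom-row=2; cleared 0 line(s) (total 0); column heights now [0 0 5 4 2 0 0], max=5
Drop 3: L rot2 at col 4 lands with bottom-row=2; cleared 0 line(s) (total 0); column heights now [0 0 5 4 4 4 4], max=5
Drop 4: L rot0 at col 2 lands with bottom-row=5; cleared 0 line(s) (total 0); column heights now [0 0 6 6 7 4 4], max=7
Test piece L rot2 at col 3 (width 3): heights before test = [0 0 6 6 7 4 4]; fits = False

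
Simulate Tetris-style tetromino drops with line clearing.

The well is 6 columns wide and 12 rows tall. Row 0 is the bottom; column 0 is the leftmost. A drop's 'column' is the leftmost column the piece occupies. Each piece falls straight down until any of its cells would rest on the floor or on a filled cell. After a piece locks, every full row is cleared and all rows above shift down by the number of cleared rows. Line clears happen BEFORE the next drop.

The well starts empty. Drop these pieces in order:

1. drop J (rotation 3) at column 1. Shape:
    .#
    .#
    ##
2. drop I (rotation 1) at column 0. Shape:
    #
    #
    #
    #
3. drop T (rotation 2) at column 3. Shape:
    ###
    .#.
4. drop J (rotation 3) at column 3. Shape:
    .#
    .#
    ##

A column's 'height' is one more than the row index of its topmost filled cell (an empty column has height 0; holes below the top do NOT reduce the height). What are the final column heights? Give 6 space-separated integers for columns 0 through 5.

Answer: 4 1 3 3 5 2

Derivation:
Drop 1: J rot3 at col 1 lands with bottom-row=0; cleared 0 line(s) (total 0); column heights now [0 1 3 0 0 0], max=3
Drop 2: I rot1 at col 0 lands with bottom-row=0; cleared 0 line(s) (total 0); column heights now [4 1 3 0 0 0], max=4
Drop 3: T rot2 at col 3 lands with bottom-row=0; cleared 0 line(s) (total 0); column heights now [4 1 3 2 2 2], max=4
Drop 4: J rot3 at col 3 lands with bottom-row=2; cleared 0 line(s) (total 0); column heights now [4 1 3 3 5 2], max=5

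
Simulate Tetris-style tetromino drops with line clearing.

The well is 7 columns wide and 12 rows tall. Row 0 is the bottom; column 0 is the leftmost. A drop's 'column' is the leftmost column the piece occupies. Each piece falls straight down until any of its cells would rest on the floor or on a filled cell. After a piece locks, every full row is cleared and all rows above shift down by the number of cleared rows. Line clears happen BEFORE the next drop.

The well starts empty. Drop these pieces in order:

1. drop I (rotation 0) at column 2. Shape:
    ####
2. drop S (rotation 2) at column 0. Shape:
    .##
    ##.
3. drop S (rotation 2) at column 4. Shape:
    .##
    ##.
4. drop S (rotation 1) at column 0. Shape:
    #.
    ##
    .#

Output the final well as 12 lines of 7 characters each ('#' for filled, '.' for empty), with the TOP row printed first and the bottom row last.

Answer: .......
.......
.......
.......
.......
.......
.......
#......
##.....
.#...##
.##.##.
######.

Derivation:
Drop 1: I rot0 at col 2 lands with bottom-row=0; cleared 0 line(s) (total 0); column heights now [0 0 1 1 1 1 0], max=1
Drop 2: S rot2 at col 0 lands with bottom-row=0; cleared 0 line(s) (total 0); column heights now [1 2 2 1 1 1 0], max=2
Drop 3: S rot2 at col 4 lands with bottom-row=1; cleared 0 line(s) (total 0); column heights now [1 2 2 1 2 3 3], max=3
Drop 4: S rot1 at col 0 lands with bottom-row=2; cleared 0 line(s) (total 0); column heights now [5 4 2 1 2 3 3], max=5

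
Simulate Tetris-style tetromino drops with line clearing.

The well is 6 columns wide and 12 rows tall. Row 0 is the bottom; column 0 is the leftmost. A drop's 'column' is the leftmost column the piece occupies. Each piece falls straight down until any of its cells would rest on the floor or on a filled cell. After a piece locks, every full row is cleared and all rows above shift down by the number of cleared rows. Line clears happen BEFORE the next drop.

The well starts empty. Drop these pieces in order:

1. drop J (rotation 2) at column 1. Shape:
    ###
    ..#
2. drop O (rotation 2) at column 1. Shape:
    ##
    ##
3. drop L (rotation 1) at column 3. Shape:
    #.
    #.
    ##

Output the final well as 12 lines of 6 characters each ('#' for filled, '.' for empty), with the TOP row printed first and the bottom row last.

Answer: ......
......
......
......
......
......
......
...#..
.###..
.####.
.###..
...#..

Derivation:
Drop 1: J rot2 at col 1 lands with bottom-row=0; cleared 0 line(s) (total 0); column heights now [0 2 2 2 0 0], max=2
Drop 2: O rot2 at col 1 lands with bottom-row=2; cleared 0 line(s) (total 0); column heights now [0 4 4 2 0 0], max=4
Drop 3: L rot1 at col 3 lands with bottom-row=2; cleared 0 line(s) (total 0); column heights now [0 4 4 5 3 0], max=5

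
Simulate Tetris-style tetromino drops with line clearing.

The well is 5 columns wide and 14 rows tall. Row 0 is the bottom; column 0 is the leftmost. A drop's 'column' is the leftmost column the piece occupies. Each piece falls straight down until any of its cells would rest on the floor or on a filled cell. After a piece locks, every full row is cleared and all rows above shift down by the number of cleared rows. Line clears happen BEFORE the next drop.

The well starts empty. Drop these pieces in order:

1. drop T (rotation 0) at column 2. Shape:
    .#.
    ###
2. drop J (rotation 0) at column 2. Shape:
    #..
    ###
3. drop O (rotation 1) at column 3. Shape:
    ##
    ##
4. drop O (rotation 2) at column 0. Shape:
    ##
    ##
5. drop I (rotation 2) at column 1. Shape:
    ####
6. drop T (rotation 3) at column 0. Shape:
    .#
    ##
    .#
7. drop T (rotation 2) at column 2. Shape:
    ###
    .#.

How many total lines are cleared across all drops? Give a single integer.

Answer: 2

Derivation:
Drop 1: T rot0 at col 2 lands with bottom-row=0; cleared 0 line(s) (total 0); column heights now [0 0 1 2 1], max=2
Drop 2: J rot0 at col 2 lands with bottom-row=2; cleared 0 line(s) (total 0); column heights now [0 0 4 3 3], max=4
Drop 3: O rot1 at col 3 lands with bottom-row=3; cleared 0 line(s) (total 0); column heights now [0 0 4 5 5], max=5
Drop 4: O rot2 at col 0 lands with bottom-row=0; cleared 1 line(s) (total 1); column heights now [1 1 3 4 4], max=4
Drop 5: I rot2 at col 1 lands with bottom-row=4; cleared 0 line(s) (total 1); column heights now [1 5 5 5 5], max=5
Drop 6: T rot3 at col 0 lands with bottom-row=5; cleared 0 line(s) (total 1); column heights now [7 8 5 5 5], max=8
Drop 7: T rot2 at col 2 lands with bottom-row=5; cleared 1 line(s) (total 2); column heights now [1 7 5 6 5], max=7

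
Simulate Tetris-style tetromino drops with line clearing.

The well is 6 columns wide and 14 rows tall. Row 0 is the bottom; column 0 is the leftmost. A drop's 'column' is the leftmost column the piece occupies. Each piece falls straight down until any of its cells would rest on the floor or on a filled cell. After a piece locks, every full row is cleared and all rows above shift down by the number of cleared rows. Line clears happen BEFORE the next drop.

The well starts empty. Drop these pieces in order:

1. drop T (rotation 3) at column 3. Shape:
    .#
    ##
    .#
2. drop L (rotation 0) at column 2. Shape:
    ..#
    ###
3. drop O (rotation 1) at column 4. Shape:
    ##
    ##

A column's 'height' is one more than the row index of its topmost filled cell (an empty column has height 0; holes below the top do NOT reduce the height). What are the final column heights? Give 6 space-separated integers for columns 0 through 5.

Answer: 0 0 4 4 7 7

Derivation:
Drop 1: T rot3 at col 3 lands with bottom-row=0; cleared 0 line(s) (total 0); column heights now [0 0 0 2 3 0], max=3
Drop 2: L rot0 at col 2 lands with bottom-row=3; cleared 0 line(s) (total 0); column heights now [0 0 4 4 5 0], max=5
Drop 3: O rot1 at col 4 lands with bottom-row=5; cleared 0 line(s) (total 0); column heights now [0 0 4 4 7 7], max=7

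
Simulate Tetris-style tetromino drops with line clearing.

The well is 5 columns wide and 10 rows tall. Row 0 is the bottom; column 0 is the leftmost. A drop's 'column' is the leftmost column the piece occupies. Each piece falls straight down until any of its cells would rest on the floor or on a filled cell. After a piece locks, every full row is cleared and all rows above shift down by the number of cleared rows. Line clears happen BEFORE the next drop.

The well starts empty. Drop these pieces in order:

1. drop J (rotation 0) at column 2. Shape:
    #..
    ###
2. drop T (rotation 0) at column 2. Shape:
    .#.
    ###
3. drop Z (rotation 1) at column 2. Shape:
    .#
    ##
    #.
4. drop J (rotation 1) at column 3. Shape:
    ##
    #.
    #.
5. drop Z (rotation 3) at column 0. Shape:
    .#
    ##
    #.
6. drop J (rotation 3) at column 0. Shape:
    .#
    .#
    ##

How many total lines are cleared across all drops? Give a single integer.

Answer: 0

Derivation:
Drop 1: J rot0 at col 2 lands with bottom-row=0; cleared 0 line(s) (total 0); column heights now [0 0 2 1 1], max=2
Drop 2: T rot0 at col 2 lands with bottom-row=2; cleared 0 line(s) (total 0); column heights now [0 0 3 4 3], max=4
Drop 3: Z rot1 at col 2 lands with bottom-row=3; cleared 0 line(s) (total 0); column heights now [0 0 5 6 3], max=6
Drop 4: J rot1 at col 3 lands with bottom-row=6; cleared 0 line(s) (total 0); column heights now [0 0 5 9 9], max=9
Drop 5: Z rot3 at col 0 lands with bottom-row=0; cleared 0 line(s) (total 0); column heights now [2 3 5 9 9], max=9
Drop 6: J rot3 at col 0 lands with bottom-row=3; cleared 0 line(s) (total 0); column heights now [4 6 5 9 9], max=9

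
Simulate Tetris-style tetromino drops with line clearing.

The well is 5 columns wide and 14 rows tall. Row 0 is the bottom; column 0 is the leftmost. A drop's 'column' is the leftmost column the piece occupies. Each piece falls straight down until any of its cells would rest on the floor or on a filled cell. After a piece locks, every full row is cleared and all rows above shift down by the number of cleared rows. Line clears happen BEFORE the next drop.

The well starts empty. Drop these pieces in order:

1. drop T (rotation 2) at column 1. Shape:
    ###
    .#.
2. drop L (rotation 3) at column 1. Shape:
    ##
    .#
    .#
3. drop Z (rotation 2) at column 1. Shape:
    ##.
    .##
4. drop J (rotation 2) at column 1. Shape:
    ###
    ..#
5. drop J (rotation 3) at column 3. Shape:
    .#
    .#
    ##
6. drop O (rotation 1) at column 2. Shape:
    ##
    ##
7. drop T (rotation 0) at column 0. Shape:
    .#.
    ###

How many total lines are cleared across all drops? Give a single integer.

Drop 1: T rot2 at col 1 lands with bottom-row=0; cleared 0 line(s) (total 0); column heights now [0 2 2 2 0], max=2
Drop 2: L rot3 at col 1 lands with bottom-row=2; cleared 0 line(s) (total 0); column heights now [0 5 5 2 0], max=5
Drop 3: Z rot2 at col 1 lands with bottom-row=5; cleared 0 line(s) (total 0); column heights now [0 7 7 6 0], max=7
Drop 4: J rot2 at col 1 lands with bottom-row=6; cleared 0 line(s) (total 0); column heights now [0 8 8 8 0], max=8
Drop 5: J rot3 at col 3 lands with bottom-row=8; cleared 0 line(s) (total 0); column heights now [0 8 8 9 11], max=11
Drop 6: O rot1 at col 2 lands with bottom-row=9; cleared 0 line(s) (total 0); column heights now [0 8 11 11 11], max=11
Drop 7: T rot0 at col 0 lands with bottom-row=11; cleared 0 line(s) (total 0); column heights now [12 13 12 11 11], max=13

Answer: 0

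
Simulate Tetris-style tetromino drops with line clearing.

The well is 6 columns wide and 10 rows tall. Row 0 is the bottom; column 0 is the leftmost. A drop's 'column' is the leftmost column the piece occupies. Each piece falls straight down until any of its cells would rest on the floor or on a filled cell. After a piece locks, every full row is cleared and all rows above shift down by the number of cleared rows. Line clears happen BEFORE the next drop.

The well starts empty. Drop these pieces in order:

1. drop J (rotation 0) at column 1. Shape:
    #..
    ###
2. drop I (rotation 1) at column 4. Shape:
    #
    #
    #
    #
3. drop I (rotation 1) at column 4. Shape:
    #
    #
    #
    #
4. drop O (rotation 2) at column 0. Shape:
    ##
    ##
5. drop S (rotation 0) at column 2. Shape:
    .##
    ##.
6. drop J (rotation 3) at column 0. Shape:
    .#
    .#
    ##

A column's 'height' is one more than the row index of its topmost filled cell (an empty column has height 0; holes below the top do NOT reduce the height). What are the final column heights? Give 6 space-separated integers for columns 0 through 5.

Answer: 5 7 8 9 9 0

Derivation:
Drop 1: J rot0 at col 1 lands with bottom-row=0; cleared 0 line(s) (total 0); column heights now [0 2 1 1 0 0], max=2
Drop 2: I rot1 at col 4 lands with bottom-row=0; cleared 0 line(s) (total 0); column heights now [0 2 1 1 4 0], max=4
Drop 3: I rot1 at col 4 lands with bottom-row=4; cleared 0 line(s) (total 0); column heights now [0 2 1 1 8 0], max=8
Drop 4: O rot2 at col 0 lands with bottom-row=2; cleared 0 line(s) (total 0); column heights now [4 4 1 1 8 0], max=8
Drop 5: S rot0 at col 2 lands with bottom-row=7; cleared 0 line(s) (total 0); column heights now [4 4 8 9 9 0], max=9
Drop 6: J rot3 at col 0 lands with bottom-row=4; cleared 0 line(s) (total 0); column heights now [5 7 8 9 9 0], max=9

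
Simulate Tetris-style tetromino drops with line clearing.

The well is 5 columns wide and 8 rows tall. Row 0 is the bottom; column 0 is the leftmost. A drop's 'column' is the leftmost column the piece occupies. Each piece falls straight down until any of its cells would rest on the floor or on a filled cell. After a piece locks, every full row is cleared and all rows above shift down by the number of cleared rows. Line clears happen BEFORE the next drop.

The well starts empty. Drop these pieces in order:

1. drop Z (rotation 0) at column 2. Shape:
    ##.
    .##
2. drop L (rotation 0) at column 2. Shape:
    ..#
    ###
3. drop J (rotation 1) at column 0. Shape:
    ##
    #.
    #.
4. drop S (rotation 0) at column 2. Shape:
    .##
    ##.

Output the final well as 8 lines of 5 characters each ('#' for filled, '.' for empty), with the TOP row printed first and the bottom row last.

Drop 1: Z rot0 at col 2 lands with bottom-row=0; cleared 0 line(s) (total 0); column heights now [0 0 2 2 1], max=2
Drop 2: L rot0 at col 2 lands with bottom-row=2; cleared 0 line(s) (total 0); column heights now [0 0 3 3 4], max=4
Drop 3: J rot1 at col 0 lands with bottom-row=0; cleared 1 line(s) (total 1); column heights now [2 0 2 2 3], max=3
Drop 4: S rot0 at col 2 lands with bottom-row=2; cleared 0 line(s) (total 1); column heights now [2 0 3 4 4], max=4

Answer: .....
.....
.....
.....
...##
..###
#.##.
#..##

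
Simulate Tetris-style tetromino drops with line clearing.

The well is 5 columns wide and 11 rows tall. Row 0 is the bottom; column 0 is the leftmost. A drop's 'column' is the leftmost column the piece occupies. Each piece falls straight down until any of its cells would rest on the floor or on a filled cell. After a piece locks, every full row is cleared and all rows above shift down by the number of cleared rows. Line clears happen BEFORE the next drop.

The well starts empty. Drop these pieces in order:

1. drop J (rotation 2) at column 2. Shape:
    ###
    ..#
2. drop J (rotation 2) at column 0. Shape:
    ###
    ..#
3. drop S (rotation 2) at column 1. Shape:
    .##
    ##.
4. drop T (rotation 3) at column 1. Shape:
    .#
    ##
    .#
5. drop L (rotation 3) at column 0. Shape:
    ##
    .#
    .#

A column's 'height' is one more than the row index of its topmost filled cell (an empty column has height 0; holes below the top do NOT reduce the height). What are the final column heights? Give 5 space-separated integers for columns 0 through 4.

Answer: 11 11 9 6 2

Derivation:
Drop 1: J rot2 at col 2 lands with bottom-row=0; cleared 0 line(s) (total 0); column heights now [0 0 2 2 2], max=2
Drop 2: J rot2 at col 0 lands with bottom-row=2; cleared 0 line(s) (total 0); column heights now [4 4 4 2 2], max=4
Drop 3: S rot2 at col 1 lands with bottom-row=4; cleared 0 line(s) (total 0); column heights now [4 5 6 6 2], max=6
Drop 4: T rot3 at col 1 lands with bottom-row=6; cleared 0 line(s) (total 0); column heights now [4 8 9 6 2], max=9
Drop 5: L rot3 at col 0 lands with bottom-row=8; cleared 0 line(s) (total 0); column heights now [11 11 9 6 2], max=11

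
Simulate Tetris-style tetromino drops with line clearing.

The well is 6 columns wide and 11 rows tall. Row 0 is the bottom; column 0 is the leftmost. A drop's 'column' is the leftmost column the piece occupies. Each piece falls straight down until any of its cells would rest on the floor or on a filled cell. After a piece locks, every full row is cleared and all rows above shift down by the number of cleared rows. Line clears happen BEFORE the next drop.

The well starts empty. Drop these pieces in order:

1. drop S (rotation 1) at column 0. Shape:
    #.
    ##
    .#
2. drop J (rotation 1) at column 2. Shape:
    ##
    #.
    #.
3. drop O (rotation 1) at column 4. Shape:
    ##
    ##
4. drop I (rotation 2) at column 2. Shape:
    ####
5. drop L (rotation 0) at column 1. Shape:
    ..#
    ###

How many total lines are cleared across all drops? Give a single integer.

Drop 1: S rot1 at col 0 lands with bottom-row=0; cleared 0 line(s) (total 0); column heights now [3 2 0 0 0 0], max=3
Drop 2: J rot1 at col 2 lands with bottom-row=0; cleared 0 line(s) (total 0); column heights now [3 2 3 3 0 0], max=3
Drop 3: O rot1 at col 4 lands with bottom-row=0; cleared 0 line(s) (total 0); column heights now [3 2 3 3 2 2], max=3
Drop 4: I rot2 at col 2 lands with bottom-row=3; cleared 0 line(s) (total 0); column heights now [3 2 4 4 4 4], max=4
Drop 5: L rot0 at col 1 lands with bottom-row=4; cleared 0 line(s) (total 0); column heights now [3 5 5 6 4 4], max=6

Answer: 0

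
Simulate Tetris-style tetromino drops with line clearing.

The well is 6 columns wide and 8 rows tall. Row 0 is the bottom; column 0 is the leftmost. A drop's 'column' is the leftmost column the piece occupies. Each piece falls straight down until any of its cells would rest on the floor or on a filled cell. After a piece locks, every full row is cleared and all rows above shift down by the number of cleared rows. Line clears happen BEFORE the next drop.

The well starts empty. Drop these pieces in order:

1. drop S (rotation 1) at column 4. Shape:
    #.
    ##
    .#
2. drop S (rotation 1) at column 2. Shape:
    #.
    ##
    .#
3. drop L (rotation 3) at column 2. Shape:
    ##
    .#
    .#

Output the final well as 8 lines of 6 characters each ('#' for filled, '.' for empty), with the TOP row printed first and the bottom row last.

Drop 1: S rot1 at col 4 lands with bottom-row=0; cleared 0 line(s) (total 0); column heights now [0 0 0 0 3 2], max=3
Drop 2: S rot1 at col 2 lands with bottom-row=0; cleared 0 line(s) (total 0); column heights now [0 0 3 2 3 2], max=3
Drop 3: L rot3 at col 2 lands with bottom-row=2; cleared 0 line(s) (total 0); column heights now [0 0 5 5 3 2], max=5

Answer: ......
......
......
..##..
...#..
..###.
..####
...#.#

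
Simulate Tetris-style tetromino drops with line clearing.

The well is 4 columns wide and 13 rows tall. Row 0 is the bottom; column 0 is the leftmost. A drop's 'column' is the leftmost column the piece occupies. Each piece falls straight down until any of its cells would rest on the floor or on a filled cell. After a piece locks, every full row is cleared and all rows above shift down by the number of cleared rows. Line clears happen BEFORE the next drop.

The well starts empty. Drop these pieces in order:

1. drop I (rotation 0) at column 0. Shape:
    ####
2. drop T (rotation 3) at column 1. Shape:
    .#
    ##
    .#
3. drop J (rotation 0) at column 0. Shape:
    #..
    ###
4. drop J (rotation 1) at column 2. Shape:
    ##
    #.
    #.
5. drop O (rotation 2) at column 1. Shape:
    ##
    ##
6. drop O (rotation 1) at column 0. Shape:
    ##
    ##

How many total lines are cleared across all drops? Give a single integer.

Answer: 1

Derivation:
Drop 1: I rot0 at col 0 lands with bottom-row=0; cleared 1 line(s) (total 1); column heights now [0 0 0 0], max=0
Drop 2: T rot3 at col 1 lands with bottom-row=0; cleared 0 line(s) (total 1); column heights now [0 2 3 0], max=3
Drop 3: J rot0 at col 0 lands with bottom-row=3; cleared 0 line(s) (total 1); column heights now [5 4 4 0], max=5
Drop 4: J rot1 at col 2 lands with bottom-row=4; cleared 0 line(s) (total 1); column heights now [5 4 7 7], max=7
Drop 5: O rot2 at col 1 lands with bottom-row=7; cleared 0 line(s) (total 1); column heights now [5 9 9 7], max=9
Drop 6: O rot1 at col 0 lands with bottom-row=9; cleared 0 line(s) (total 1); column heights now [11 11 9 7], max=11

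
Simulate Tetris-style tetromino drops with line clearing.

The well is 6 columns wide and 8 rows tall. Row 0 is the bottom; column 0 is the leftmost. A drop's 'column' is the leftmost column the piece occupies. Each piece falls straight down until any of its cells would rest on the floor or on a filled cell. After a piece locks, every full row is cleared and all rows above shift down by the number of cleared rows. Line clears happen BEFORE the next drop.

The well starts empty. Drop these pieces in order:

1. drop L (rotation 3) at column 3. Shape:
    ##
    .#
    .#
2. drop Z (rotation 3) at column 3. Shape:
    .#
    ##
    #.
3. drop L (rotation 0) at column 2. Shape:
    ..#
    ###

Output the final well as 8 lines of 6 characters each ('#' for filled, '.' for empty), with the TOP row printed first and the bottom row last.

Answer: ....#.
..###.
....#.
...##.
...#..
...##.
....#.
....#.

Derivation:
Drop 1: L rot3 at col 3 lands with bottom-row=0; cleared 0 line(s) (total 0); column heights now [0 0 0 3 3 0], max=3
Drop 2: Z rot3 at col 3 lands with bottom-row=3; cleared 0 line(s) (total 0); column heights now [0 0 0 5 6 0], max=6
Drop 3: L rot0 at col 2 lands with bottom-row=6; cleared 0 line(s) (total 0); column heights now [0 0 7 7 8 0], max=8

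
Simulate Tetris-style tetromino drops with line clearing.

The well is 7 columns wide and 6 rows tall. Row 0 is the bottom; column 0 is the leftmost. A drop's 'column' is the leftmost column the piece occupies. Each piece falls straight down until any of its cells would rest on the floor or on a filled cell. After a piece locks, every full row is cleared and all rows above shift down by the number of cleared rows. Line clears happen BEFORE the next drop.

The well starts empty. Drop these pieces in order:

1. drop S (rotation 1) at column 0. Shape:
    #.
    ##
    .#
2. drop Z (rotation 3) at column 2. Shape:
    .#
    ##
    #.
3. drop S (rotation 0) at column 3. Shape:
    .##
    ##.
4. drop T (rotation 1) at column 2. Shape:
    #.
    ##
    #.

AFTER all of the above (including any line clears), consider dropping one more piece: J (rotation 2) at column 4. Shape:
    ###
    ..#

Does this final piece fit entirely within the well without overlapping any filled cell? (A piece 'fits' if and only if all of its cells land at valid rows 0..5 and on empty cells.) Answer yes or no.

Drop 1: S rot1 at col 0 lands with bottom-row=0; cleared 0 line(s) (total 0); column heights now [3 2 0 0 0 0 0], max=3
Drop 2: Z rot3 at col 2 lands with bottom-row=0; cleared 0 line(s) (total 0); column heights now [3 2 2 3 0 0 0], max=3
Drop 3: S rot0 at col 3 lands with bottom-row=3; cleared 0 line(s) (total 0); column heights now [3 2 2 4 5 5 0], max=5
Drop 4: T rot1 at col 2 lands with bottom-row=3; cleared 0 line(s) (total 0); column heights now [3 2 6 5 5 5 0], max=6
Test piece J rot2 at col 4 (width 3): heights before test = [3 2 6 5 5 5 0]; fits = True

Answer: yes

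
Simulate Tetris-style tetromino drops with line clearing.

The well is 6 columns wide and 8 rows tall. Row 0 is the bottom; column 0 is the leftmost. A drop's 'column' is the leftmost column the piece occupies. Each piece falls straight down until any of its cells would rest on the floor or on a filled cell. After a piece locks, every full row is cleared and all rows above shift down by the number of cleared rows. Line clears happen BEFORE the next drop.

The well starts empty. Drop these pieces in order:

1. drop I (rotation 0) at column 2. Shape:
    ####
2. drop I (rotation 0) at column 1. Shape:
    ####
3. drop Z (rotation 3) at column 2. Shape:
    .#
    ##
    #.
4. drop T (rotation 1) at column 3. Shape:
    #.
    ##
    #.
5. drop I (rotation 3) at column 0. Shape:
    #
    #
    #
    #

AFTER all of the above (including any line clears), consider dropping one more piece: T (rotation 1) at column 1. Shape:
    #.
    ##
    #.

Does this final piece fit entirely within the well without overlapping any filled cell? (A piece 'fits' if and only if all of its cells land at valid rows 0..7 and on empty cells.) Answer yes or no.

Drop 1: I rot0 at col 2 lands with bottom-row=0; cleared 0 line(s) (total 0); column heights now [0 0 1 1 1 1], max=1
Drop 2: I rot0 at col 1 lands with bottom-row=1; cleared 0 line(s) (total 0); column heights now [0 2 2 2 2 1], max=2
Drop 3: Z rot3 at col 2 lands with bottom-row=2; cleared 0 line(s) (total 0); column heights now [0 2 4 5 2 1], max=5
Drop 4: T rot1 at col 3 lands with bottom-row=5; cleared 0 line(s) (total 0); column heights now [0 2 4 8 7 1], max=8
Drop 5: I rot3 at col 0 lands with bottom-row=0; cleared 0 line(s) (total 0); column heights now [4 2 4 8 7 1], max=8
Test piece T rot1 at col 1 (width 2): heights before test = [4 2 4 8 7 1]; fits = True

Answer: yes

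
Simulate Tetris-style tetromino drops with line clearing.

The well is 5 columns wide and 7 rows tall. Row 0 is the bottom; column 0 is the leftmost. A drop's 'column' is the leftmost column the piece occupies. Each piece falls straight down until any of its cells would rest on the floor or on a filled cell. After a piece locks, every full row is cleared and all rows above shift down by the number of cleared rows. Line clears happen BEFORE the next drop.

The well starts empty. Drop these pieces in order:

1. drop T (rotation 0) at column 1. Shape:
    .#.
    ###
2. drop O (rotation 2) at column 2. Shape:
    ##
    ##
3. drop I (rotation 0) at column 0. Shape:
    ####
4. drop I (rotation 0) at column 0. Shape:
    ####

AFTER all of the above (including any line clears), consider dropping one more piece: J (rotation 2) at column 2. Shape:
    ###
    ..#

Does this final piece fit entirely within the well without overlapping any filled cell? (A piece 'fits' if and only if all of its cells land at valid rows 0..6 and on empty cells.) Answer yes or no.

Drop 1: T rot0 at col 1 lands with bottom-row=0; cleared 0 line(s) (total 0); column heights now [0 1 2 1 0], max=2
Drop 2: O rot2 at col 2 lands with bottom-row=2; cleared 0 line(s) (total 0); column heights now [0 1 4 4 0], max=4
Drop 3: I rot0 at col 0 lands with bottom-row=4; cleared 0 line(s) (total 0); column heights now [5 5 5 5 0], max=5
Drop 4: I rot0 at col 0 lands with bottom-row=5; cleared 0 line(s) (total 0); column heights now [6 6 6 6 0], max=6
Test piece J rot2 at col 2 (width 3): heights before test = [6 6 6 6 0]; fits = True

Answer: yes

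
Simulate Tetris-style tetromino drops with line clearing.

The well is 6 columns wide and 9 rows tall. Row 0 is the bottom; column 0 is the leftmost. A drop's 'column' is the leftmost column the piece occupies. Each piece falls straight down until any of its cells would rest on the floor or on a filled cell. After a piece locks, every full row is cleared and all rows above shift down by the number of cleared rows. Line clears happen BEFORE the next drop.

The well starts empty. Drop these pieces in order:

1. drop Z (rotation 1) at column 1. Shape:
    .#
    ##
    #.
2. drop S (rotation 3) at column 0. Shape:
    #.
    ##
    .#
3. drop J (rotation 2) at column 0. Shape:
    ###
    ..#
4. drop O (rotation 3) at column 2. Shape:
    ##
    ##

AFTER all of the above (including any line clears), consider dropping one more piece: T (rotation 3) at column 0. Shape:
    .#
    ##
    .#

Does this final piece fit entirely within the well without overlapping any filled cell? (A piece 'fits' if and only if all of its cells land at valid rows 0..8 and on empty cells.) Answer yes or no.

Drop 1: Z rot1 at col 1 lands with bottom-row=0; cleared 0 line(s) (total 0); column heights now [0 2 3 0 0 0], max=3
Drop 2: S rot3 at col 0 lands with bottom-row=2; cleared 0 line(s) (total 0); column heights now [5 4 3 0 0 0], max=5
Drop 3: J rot2 at col 0 lands with bottom-row=4; cleared 0 line(s) (total 0); column heights now [6 6 6 0 0 0], max=6
Drop 4: O rot3 at col 2 lands with bottom-row=6; cleared 0 line(s) (total 0); column heights now [6 6 8 8 0 0], max=8
Test piece T rot3 at col 0 (width 2): heights before test = [6 6 8 8 0 0]; fits = True

Answer: yes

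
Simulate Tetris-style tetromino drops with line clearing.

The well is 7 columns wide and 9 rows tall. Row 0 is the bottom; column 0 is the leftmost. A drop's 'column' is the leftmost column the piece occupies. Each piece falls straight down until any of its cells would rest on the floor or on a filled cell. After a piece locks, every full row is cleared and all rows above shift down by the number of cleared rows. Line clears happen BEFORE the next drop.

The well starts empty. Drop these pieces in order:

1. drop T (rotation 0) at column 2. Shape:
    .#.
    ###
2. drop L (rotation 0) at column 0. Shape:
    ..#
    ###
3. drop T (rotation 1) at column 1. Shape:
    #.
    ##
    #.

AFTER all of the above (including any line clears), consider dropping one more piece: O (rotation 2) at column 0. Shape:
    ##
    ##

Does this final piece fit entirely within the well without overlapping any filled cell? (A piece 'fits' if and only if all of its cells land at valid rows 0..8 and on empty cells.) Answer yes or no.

Answer: yes

Derivation:
Drop 1: T rot0 at col 2 lands with bottom-row=0; cleared 0 line(s) (total 0); column heights now [0 0 1 2 1 0 0], max=2
Drop 2: L rot0 at col 0 lands with bottom-row=1; cleared 0 line(s) (total 0); column heights now [2 2 3 2 1 0 0], max=3
Drop 3: T rot1 at col 1 lands with bottom-row=2; cleared 0 line(s) (total 0); column heights now [2 5 4 2 1 0 0], max=5
Test piece O rot2 at col 0 (width 2): heights before test = [2 5 4 2 1 0 0]; fits = True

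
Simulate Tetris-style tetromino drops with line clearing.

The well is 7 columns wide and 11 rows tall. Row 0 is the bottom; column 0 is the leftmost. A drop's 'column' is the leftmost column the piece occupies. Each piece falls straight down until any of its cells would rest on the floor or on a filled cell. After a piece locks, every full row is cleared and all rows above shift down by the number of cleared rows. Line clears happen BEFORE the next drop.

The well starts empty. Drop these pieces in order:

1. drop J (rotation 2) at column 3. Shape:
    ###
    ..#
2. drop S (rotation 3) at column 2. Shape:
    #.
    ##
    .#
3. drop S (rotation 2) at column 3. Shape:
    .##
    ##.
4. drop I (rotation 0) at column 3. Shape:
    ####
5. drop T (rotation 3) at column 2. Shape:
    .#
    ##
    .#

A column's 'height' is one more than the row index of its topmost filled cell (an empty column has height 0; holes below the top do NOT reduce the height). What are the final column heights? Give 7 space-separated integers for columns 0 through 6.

Drop 1: J rot2 at col 3 lands with bottom-row=0; cleared 0 line(s) (total 0); column heights now [0 0 0 2 2 2 0], max=2
Drop 2: S rot3 at col 2 lands with bottom-row=2; cleared 0 line(s) (total 0); column heights now [0 0 5 4 2 2 0], max=5
Drop 3: S rot2 at col 3 lands with bottom-row=4; cleared 0 line(s) (total 0); column heights now [0 0 5 5 6 6 0], max=6
Drop 4: I rot0 at col 3 lands with bottom-row=6; cleared 0 line(s) (total 0); column heights now [0 0 5 7 7 7 7], max=7
Drop 5: T rot3 at col 2 lands with bottom-row=7; cleared 0 line(s) (total 0); column heights now [0 0 9 10 7 7 7], max=10

Answer: 0 0 9 10 7 7 7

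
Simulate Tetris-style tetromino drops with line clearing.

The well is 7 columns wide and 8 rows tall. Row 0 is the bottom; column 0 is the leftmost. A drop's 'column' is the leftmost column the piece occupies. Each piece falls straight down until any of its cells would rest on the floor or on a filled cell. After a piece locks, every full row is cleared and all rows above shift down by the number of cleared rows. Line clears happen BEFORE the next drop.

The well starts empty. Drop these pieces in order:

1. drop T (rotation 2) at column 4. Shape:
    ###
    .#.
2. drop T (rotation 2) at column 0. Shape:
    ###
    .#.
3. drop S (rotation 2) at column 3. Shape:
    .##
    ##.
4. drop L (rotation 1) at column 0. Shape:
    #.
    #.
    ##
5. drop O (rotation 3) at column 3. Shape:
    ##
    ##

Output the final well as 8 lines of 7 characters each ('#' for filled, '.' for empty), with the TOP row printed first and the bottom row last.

Drop 1: T rot2 at col 4 lands with bottom-row=0; cleared 0 line(s) (total 0); column heights now [0 0 0 0 2 2 2], max=2
Drop 2: T rot2 at col 0 lands with bottom-row=0; cleared 0 line(s) (total 0); column heights now [2 2 2 0 2 2 2], max=2
Drop 3: S rot2 at col 3 lands with bottom-row=2; cleared 0 line(s) (total 0); column heights now [2 2 2 3 4 4 2], max=4
Drop 4: L rot1 at col 0 lands with bottom-row=2; cleared 0 line(s) (total 0); column heights now [5 3 2 3 4 4 2], max=5
Drop 5: O rot3 at col 3 lands with bottom-row=4; cleared 0 line(s) (total 0); column heights now [5 3 2 6 6 4 2], max=6

Answer: .......
.......
...##..
#..##..
#...##.
##.##..
###.###
.#...#.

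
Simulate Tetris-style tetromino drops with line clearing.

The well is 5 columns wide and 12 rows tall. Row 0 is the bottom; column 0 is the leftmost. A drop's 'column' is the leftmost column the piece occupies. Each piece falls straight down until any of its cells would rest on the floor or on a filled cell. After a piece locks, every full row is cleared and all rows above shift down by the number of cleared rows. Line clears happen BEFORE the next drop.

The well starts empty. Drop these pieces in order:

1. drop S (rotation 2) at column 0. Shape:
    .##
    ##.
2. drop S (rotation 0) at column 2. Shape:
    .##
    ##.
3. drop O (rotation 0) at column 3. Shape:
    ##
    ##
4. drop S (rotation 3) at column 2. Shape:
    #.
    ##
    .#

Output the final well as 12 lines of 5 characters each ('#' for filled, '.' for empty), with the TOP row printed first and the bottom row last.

Drop 1: S rot2 at col 0 lands with bottom-row=0; cleared 0 line(s) (total 0); column heights now [1 2 2 0 0], max=2
Drop 2: S rot0 at col 2 lands with bottom-row=2; cleared 0 line(s) (total 0); column heights now [1 2 3 4 4], max=4
Drop 3: O rot0 at col 3 lands with bottom-row=4; cleared 0 line(s) (total 0); column heights now [1 2 3 6 6], max=6
Drop 4: S rot3 at col 2 lands with bottom-row=6; cleared 0 line(s) (total 0); column heights now [1 2 9 8 6], max=9

Answer: .....
.....
.....
..#..
..##.
...#.
...##
...##
...##
..##.
.##..
##...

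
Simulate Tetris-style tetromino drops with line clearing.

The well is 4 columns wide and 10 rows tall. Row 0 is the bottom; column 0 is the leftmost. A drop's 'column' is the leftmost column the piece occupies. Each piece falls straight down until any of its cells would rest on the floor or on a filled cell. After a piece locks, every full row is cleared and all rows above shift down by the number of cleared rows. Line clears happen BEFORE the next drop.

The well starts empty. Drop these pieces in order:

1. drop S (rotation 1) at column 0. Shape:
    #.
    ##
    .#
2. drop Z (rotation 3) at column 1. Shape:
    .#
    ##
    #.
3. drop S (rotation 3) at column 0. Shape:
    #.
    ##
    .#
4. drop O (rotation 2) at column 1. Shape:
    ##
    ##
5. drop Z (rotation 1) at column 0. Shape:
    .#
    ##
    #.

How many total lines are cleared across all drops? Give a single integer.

Answer: 0

Derivation:
Drop 1: S rot1 at col 0 lands with bottom-row=0; cleared 0 line(s) (total 0); column heights now [3 2 0 0], max=3
Drop 2: Z rot3 at col 1 lands with bottom-row=2; cleared 0 line(s) (total 0); column heights now [3 4 5 0], max=5
Drop 3: S rot3 at col 0 lands with bottom-row=4; cleared 0 line(s) (total 0); column heights now [7 6 5 0], max=7
Drop 4: O rot2 at col 1 lands with bottom-row=6; cleared 0 line(s) (total 0); column heights now [7 8 8 0], max=8
Drop 5: Z rot1 at col 0 lands with bottom-row=7; cleared 0 line(s) (total 0); column heights now [9 10 8 0], max=10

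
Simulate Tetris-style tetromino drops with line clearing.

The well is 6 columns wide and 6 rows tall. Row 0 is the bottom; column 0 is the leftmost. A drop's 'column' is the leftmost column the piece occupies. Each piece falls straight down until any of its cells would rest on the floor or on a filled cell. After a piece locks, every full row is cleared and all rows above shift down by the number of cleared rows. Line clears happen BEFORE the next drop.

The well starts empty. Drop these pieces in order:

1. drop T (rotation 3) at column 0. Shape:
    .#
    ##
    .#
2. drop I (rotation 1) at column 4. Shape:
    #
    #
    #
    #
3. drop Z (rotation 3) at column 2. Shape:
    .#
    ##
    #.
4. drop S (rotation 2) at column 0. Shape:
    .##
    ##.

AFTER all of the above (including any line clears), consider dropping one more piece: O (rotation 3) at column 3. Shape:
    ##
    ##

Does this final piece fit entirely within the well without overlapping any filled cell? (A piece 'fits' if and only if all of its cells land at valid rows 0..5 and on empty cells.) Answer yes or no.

Drop 1: T rot3 at col 0 lands with bottom-row=0; cleared 0 line(s) (total 0); column heights now [2 3 0 0 0 0], max=3
Drop 2: I rot1 at col 4 lands with bottom-row=0; cleared 0 line(s) (total 0); column heights now [2 3 0 0 4 0], max=4
Drop 3: Z rot3 at col 2 lands with bottom-row=0; cleared 0 line(s) (total 0); column heights now [2 3 2 3 4 0], max=4
Drop 4: S rot2 at col 0 lands with bottom-row=3; cleared 0 line(s) (total 0); column heights now [4 5 5 3 4 0], max=5
Test piece O rot3 at col 3 (width 2): heights before test = [4 5 5 3 4 0]; fits = True

Answer: yes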